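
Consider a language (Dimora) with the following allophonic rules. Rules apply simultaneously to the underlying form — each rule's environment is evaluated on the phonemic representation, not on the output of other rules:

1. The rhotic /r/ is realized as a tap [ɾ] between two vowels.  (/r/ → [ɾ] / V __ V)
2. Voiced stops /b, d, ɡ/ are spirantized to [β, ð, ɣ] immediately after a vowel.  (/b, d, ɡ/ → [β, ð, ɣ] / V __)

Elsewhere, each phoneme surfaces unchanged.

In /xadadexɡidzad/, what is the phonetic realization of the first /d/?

/d/ (between /a/ and /a/) occurs immediately after a vowel → [ð] by rule 2.

[ð]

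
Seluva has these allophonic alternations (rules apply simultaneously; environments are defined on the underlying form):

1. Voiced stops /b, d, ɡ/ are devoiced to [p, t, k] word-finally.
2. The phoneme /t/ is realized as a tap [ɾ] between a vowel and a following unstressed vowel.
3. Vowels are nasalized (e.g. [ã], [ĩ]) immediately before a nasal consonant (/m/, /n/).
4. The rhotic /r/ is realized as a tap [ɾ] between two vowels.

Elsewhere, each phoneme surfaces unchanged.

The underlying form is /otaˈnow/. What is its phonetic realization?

[oɾãˈnow]

/o/ (word-initial): rule 3 targets it, but not before a nasal consonant → unchanged [o].
/t/ meets the environment for rule 2 (between a vowel and a following unstressed vowel) → [ɾ].
Rule 3 applies to /a/ (between /t/ and /n/: before a nasal consonant) → [ã].
/o/ (between /n/ and /w/) fails the environment for rule 3, so it stays [o].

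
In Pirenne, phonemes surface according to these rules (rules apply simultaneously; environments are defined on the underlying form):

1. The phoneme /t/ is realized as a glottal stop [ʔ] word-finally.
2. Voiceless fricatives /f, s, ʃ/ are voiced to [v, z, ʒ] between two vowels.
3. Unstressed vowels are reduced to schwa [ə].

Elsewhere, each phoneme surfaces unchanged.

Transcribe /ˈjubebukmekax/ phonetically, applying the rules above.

[ˈjubəbəkməkəx]

/j/ stays [j].
/u/ (between /j/ and /b/) fails the environment for rule 3, so it stays [u].
/b/ (between /u/ and /e/): no rule targets it → [b].
/e/ meets the environment for rule 3 (in an unstressed syllable) → [ə].
/b/ — not in any rule's target class → [b].
/u/ (between /b/ and /k/): in an unstressed syllable, so rule 3 applies → [ə].
/k/ (between /u/ and /m/) is unaffected → [k].
/m/ (between /k/ and /e/) is unaffected → [m].
Rule 3 applies to /e/ (between /m/ and /k/: in an unstressed syllable) → [ə].
/k/ — not in any rule's target class → [k].
/a/ — between /k/ and /x/, in an unstressed syllable — surfaces as [ə] (rule 3).
/x/ (word-final) is unaffected → [x].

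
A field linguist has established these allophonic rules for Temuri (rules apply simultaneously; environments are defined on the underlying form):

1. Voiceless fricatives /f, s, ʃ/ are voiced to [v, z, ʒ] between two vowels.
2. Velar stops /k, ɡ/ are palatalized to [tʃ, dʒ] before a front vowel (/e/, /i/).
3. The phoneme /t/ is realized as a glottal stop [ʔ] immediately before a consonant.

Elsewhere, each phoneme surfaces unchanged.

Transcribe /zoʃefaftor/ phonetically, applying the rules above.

/ʃ/ — between /o/ and /e/, between two vowels — surfaces as [ʒ] (rule 1).
/f/ meets the environment for rule 1 (between two vowels) → [v].
/f/ (between /a/ and /t/) fails the environment for rule 1, so it stays [f].
/t/ — between /f/ and /o/; rule 3 does not apply here → [t].

[zoʒevaftor]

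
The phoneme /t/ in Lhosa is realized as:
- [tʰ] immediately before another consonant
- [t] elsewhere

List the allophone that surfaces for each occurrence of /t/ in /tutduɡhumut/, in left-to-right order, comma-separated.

Occurrence 1 (position 1): no conditioning environment matches → elsewhere allophone [t].
Occurrence 2 (position 3): immediately before another consonant → [tʰ].
Occurrence 3 (position 11): no conditioning environment matches → elsewhere allophone [t].

[t], [tʰ], [t]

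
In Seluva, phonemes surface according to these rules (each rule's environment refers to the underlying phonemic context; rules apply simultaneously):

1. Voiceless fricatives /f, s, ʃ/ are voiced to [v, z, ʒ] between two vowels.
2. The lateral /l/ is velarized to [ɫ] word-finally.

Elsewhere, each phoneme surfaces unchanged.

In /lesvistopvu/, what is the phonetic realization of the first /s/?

[s]

/s/ (between /e/ and /v/): rule 1 targets it, but not between two vowels → unchanged [s].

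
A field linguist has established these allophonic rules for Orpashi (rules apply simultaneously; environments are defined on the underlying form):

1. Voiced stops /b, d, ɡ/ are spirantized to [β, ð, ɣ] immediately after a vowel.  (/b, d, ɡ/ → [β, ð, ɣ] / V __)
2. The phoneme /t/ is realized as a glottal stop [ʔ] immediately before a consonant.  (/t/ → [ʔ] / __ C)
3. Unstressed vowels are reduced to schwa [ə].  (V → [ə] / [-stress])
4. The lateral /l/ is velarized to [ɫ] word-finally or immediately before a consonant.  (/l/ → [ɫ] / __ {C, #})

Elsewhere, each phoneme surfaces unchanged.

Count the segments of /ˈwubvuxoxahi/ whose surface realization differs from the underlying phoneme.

5

Segments that undergo a rule: /b/ → [β] (rule 1); /u/ → [ə] (rule 3); /o/ → [ə] (rule 3); /a/ → [ə] (rule 3); /i/ → [ə] (rule 3).
All other segments surface unchanged.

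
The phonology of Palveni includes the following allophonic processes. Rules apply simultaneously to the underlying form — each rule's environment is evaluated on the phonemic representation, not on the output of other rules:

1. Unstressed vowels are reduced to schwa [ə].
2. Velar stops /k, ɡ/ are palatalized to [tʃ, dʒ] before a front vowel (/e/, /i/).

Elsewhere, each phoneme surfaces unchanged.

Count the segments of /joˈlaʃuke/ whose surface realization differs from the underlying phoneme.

Segments that undergo a rule: /o/ → [ə] (rule 1); /u/ → [ə] (rule 1); /k/ → [tʃ] (rule 2); /e/ → [ə] (rule 1).
All other segments surface unchanged.

4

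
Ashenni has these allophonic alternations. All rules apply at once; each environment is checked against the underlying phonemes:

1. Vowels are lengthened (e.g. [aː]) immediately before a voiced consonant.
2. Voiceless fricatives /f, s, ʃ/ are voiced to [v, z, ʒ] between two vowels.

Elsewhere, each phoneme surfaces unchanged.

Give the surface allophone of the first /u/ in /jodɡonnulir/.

/u/ — between /n/ and /l/, before a voiced consonant — surfaces as [uː] (rule 1).

[uː]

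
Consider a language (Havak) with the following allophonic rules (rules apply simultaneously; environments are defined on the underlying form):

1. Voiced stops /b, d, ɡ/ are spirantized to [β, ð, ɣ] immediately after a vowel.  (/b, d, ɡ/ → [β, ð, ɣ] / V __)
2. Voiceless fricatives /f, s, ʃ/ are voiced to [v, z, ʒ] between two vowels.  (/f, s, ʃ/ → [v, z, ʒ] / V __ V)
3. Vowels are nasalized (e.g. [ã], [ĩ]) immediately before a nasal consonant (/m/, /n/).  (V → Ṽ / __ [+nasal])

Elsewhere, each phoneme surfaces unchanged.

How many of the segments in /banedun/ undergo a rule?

3

Segments that undergo a rule: /a/ → [ã] (rule 3); /d/ → [ð] (rule 1); /u/ → [ũ] (rule 3).
All other segments surface unchanged.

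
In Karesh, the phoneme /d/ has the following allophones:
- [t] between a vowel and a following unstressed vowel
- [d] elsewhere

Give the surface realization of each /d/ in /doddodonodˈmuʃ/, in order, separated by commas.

[d], [d], [d], [t], [d]

Occurrence 1 (position 1): no conditioning environment matches → elsewhere allophone [d].
Occurrence 2 (position 3): no conditioning environment matches → elsewhere allophone [d].
Occurrence 3 (position 4): no conditioning environment matches → elsewhere allophone [d].
Occurrence 4 (position 6): between a vowel and a following unstressed vowel → [t].
Occurrence 5 (position 10): no conditioning environment matches → elsewhere allophone [d].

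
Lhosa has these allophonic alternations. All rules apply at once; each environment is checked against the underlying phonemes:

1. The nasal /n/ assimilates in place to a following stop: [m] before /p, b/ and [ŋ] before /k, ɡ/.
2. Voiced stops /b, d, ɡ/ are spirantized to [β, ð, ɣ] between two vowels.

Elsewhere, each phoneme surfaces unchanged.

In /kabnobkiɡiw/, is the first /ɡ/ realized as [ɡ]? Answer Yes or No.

No

/ɡ/ — between /i/ and /i/, between two vowels — surfaces as [ɣ] (rule 2).
The actual realization is [ɣ], not [ɡ].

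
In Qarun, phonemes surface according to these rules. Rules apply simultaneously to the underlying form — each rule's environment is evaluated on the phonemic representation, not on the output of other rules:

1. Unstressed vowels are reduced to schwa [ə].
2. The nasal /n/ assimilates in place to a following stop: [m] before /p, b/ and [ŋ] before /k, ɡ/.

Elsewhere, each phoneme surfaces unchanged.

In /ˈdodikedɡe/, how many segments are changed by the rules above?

Segments that undergo a rule: /i/ → [ə] (rule 1); /e/ → [ə] (rule 1); /e/ → [ə] (rule 1).
All other segments surface unchanged.

3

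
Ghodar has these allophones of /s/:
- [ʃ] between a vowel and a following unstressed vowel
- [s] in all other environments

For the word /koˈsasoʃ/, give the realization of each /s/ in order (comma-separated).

[s], [ʃ]

Occurrence 1 (position 3): no conditioning environment matches → elsewhere allophone [s].
Occurrence 2 (position 5): between a vowel and a following unstressed vowel → [ʃ].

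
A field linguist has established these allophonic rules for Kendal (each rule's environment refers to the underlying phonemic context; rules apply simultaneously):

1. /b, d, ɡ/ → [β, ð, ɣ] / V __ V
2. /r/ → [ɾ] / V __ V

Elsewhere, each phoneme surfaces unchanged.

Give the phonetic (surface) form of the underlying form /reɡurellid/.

[reɣuɾellid]

/r/ (word-initial): rule 2 targets it, but not between two vowels → unchanged [r].
/e/ stays [e].
/ɡ/ — between /e/ and /u/, between two vowels — surfaces as [ɣ] (rule 1).
/u/ (between /ɡ/ and /r/) is unaffected → [u].
Rule 2 applies to /r/ (between /u/ and /e/: between two vowels) → [ɾ].
/e/ stays [e].
/l/ (between /e/ and /l/) is unaffected → [l].
/l/ (between /l/ and /i/) is unaffected → [l].
/i/ — not in any rule's target class → [i].
/d/ (word-final) is in the target of rule 1 but the environment (between two vowels) is not met → [d].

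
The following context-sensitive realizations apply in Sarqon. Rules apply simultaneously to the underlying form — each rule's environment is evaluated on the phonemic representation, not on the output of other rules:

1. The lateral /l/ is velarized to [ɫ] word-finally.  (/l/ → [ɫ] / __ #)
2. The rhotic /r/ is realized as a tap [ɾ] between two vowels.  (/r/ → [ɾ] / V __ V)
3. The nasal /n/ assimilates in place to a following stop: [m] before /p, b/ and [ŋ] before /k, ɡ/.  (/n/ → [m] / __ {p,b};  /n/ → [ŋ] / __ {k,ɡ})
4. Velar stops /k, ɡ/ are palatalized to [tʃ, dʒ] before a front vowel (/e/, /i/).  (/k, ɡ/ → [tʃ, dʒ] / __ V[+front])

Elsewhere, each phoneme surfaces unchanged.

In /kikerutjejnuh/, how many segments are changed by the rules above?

Segments that undergo a rule: /k/ → [tʃ] (rule 4); /k/ → [tʃ] (rule 4); /r/ → [ɾ] (rule 2).
All other segments surface unchanged.

3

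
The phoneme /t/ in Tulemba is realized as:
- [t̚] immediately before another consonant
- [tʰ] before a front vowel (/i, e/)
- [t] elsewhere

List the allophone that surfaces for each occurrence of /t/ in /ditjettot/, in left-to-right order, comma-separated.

Occurrence 1 (position 3): immediately before another consonant → [t̚].
Occurrence 2 (position 6): immediately before another consonant → [t̚].
Occurrence 3 (position 7): no conditioning environment matches → elsewhere allophone [t].
Occurrence 4 (position 9): no conditioning environment matches → elsewhere allophone [t].

[t̚], [t̚], [t], [t]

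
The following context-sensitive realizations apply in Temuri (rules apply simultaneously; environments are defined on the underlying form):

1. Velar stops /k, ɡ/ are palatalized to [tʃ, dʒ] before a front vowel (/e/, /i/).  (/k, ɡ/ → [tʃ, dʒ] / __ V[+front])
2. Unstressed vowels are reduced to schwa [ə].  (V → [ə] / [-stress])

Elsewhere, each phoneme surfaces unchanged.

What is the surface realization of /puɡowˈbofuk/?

/p/ stays [p].
Rule 2 applies to /u/ (between /p/ and /ɡ/: in an unstressed syllable) → [ə].
/ɡ/ (between /u/ and /o/): rule 1 targets it, but not before a front vowel → unchanged [ɡ].
Rule 2 applies to /o/ (between /ɡ/ and /w/: in an unstressed syllable) → [ə].
/w/ — not in any rule's target class → [w].
/b/ (between /w/ and /o/) is unaffected → [b].
/o/ (between /b/ and /f/) fails the environment for rule 2, so it stays [o].
/f/ — not in any rule's target class → [f].
/u/ (between /f/ and /k/) occurs in an unstressed syllable → [ə] by rule 2.
/k/ — word-final; rule 1 does not apply here → [k].

[pəɡəwˈbofək]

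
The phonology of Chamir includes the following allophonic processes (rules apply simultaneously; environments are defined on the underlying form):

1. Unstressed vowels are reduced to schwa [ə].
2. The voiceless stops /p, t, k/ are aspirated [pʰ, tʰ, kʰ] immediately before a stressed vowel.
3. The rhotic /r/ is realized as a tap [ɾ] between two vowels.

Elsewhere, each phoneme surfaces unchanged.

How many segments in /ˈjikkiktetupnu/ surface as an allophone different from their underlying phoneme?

Segments that undergo a rule: /i/ → [ə] (rule 1); /e/ → [ə] (rule 1); /u/ → [ə] (rule 1); /u/ → [ə] (rule 1).
All other segments surface unchanged.

4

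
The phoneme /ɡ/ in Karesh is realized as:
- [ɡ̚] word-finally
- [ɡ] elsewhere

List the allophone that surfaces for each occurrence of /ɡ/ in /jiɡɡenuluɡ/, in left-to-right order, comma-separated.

Occurrence 1 (position 3): no conditioning environment matches → elsewhere allophone [ɡ].
Occurrence 2 (position 4): no conditioning environment matches → elsewhere allophone [ɡ].
Occurrence 3 (position 10): word-finally → [ɡ̚].

[ɡ], [ɡ], [ɡ̚]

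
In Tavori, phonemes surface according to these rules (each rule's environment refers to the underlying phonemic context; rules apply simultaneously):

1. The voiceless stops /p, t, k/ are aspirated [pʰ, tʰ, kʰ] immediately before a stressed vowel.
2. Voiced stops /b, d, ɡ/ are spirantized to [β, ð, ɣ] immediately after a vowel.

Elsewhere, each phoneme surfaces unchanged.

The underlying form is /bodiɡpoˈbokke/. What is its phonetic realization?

/b/ (word-initial): rule 2 targets it, but not immediately after a vowel → unchanged [b].
/d/ (between /o/ and /i/) occurs immediately after a vowel → [ð] by rule 2.
/ɡ/ (between /i/ and /p/) occurs immediately after a vowel → [ɣ] by rule 2.
/p/ — between /ɡ/ and /o/; rule 1 does not apply here → [p].
/b/ (between /o/ and /o/): immediately after a vowel, so rule 2 applies → [β].
/k/ (between /o/ and /k/) fails the environment for rule 1, so it stays [k].
/k/ (between /k/ and /e/): rule 1 targets it, but not immediately before a stressed vowel → unchanged [k].

[boðiɣpoˈβokke]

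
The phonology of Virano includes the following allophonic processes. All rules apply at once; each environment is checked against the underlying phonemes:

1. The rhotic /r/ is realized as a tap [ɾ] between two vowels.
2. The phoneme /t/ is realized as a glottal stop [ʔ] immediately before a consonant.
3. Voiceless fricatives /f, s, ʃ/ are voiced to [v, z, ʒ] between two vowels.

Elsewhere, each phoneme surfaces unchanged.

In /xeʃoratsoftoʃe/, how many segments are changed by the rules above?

Segments that undergo a rule: /ʃ/ → [ʒ] (rule 3); /r/ → [ɾ] (rule 1); /t/ → [ʔ] (rule 2); /ʃ/ → [ʒ] (rule 3).
All other segments surface unchanged.

4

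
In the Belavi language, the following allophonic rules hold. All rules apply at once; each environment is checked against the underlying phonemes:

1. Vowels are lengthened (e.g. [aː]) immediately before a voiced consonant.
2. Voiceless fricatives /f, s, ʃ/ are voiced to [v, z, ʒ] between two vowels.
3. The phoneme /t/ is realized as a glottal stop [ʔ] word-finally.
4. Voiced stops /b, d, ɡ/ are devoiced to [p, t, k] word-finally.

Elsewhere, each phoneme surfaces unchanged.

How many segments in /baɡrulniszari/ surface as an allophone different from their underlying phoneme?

Segments that undergo a rule: /a/ → [aː] (rule 1); /u/ → [uː] (rule 1); /a/ → [aː] (rule 1).
All other segments surface unchanged.

3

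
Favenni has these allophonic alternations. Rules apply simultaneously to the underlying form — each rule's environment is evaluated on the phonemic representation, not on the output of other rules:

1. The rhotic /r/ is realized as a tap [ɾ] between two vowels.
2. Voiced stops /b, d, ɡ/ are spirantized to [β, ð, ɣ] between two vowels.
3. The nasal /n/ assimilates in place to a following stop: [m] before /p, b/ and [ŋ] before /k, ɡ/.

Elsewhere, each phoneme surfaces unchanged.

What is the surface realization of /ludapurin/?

[luðapuɾin]

/l/ stays [l].
/u/ — not in any rule's target class → [u].
/d/ (between /u/ and /a/) occurs between two vowels → [ð] by rule 2.
/a/ — not in any rule's target class → [a].
/p/ stays [p].
/u/ stays [u].
/r/ — between /u/ and /i/, between two vowels — surfaces as [ɾ] (rule 1).
/i/ — not in any rule's target class → [i].
/n/ (word-final): rule 3 targets it, but not before a labial or velar stop → unchanged [n].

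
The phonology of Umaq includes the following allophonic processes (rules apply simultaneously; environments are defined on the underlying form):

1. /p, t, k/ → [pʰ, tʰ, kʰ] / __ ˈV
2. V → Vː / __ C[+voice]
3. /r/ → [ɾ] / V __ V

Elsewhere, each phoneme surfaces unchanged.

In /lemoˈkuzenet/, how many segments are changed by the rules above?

4

Segments that undergo a rule: /e/ → [eː] (rule 2); /k/ → [kʰ] (rule 1); /u/ → [uː] (rule 2); /e/ → [eː] (rule 2).
All other segments surface unchanged.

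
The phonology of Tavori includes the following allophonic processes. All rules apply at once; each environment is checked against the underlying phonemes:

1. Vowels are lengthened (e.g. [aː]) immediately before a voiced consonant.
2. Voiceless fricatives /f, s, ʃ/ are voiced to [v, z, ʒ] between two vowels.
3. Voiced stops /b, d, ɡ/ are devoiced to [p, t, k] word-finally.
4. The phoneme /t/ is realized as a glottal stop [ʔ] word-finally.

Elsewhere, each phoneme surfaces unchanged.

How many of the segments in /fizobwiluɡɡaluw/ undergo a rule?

Segments that undergo a rule: /i/ → [iː] (rule 1); /o/ → [oː] (rule 1); /i/ → [iː] (rule 1); /u/ → [uː] (rule 1); /a/ → [aː] (rule 1); /u/ → [uː] (rule 1).
All other segments surface unchanged.

6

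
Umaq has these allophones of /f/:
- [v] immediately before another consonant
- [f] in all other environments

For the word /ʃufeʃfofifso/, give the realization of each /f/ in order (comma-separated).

Occurrence 1 (position 3): no conditioning environment matches → elsewhere allophone [f].
Occurrence 2 (position 6): no conditioning environment matches → elsewhere allophone [f].
Occurrence 3 (position 8): no conditioning environment matches → elsewhere allophone [f].
Occurrence 4 (position 10): immediately before another consonant → [v].

[f], [f], [f], [v]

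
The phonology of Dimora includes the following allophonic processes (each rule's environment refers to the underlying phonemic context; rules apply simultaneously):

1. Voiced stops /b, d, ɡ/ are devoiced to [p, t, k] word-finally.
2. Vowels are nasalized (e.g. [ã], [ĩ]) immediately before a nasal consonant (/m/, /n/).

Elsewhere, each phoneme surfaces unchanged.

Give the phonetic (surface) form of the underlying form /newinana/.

/n/ stays [n].
/e/ (between /n/ and /w/): rule 2 targets it, but not before a nasal consonant → unchanged [e].
/w/ stays [w].
/i/ (between /w/ and /n/): before a nasal consonant, so rule 2 applies → [ĩ].
/n/ stays [n].
Rule 2 applies to /a/ (between /n/ and /n/: before a nasal consonant) → [ã].
/n/ (between /a/ and /a/) is unaffected → [n].
/a/ (word-final) fails the environment for rule 2, so it stays [a].

[newĩnãna]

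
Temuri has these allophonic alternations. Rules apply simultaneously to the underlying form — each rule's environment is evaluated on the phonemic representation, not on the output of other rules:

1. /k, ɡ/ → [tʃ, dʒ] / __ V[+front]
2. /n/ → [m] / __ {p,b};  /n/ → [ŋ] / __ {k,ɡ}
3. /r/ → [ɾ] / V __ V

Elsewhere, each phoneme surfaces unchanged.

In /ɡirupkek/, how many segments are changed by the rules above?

3

Segments that undergo a rule: /ɡ/ → [dʒ] (rule 1); /r/ → [ɾ] (rule 3); /k/ → [tʃ] (rule 1).
All other segments surface unchanged.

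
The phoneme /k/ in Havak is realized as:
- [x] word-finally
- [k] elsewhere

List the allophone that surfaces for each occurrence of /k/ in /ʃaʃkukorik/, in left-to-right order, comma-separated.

Occurrence 1 (position 4): no conditioning environment matches → elsewhere allophone [k].
Occurrence 2 (position 6): no conditioning environment matches → elsewhere allophone [k].
Occurrence 3 (position 10): word-finally → [x].

[k], [k], [x]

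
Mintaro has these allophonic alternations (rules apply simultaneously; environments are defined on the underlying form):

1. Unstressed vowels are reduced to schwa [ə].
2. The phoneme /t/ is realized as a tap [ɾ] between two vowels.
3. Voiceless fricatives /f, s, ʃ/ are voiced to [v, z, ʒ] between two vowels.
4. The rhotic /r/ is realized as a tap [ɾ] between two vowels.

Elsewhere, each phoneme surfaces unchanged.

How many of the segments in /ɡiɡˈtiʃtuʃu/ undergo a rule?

4

Segments that undergo a rule: /i/ → [ə] (rule 1); /u/ → [ə] (rule 1); /ʃ/ → [ʒ] (rule 3); /u/ → [ə] (rule 1).
All other segments surface unchanged.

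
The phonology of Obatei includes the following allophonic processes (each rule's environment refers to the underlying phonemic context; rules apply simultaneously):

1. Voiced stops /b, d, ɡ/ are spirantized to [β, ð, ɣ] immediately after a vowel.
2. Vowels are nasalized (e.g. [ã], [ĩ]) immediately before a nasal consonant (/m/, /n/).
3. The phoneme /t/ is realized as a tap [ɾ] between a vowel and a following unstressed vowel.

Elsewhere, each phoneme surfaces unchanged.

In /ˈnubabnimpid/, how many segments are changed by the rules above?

Segments that undergo a rule: /b/ → [β] (rule 1); /b/ → [β] (rule 1); /i/ → [ĩ] (rule 2); /d/ → [ð] (rule 1).
All other segments surface unchanged.

4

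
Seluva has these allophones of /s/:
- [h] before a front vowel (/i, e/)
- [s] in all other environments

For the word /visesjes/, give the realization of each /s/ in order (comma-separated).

Occurrence 1 (position 3): before a front vowel (/i, e/) → [h].
Occurrence 2 (position 5): no conditioning environment matches → elsewhere allophone [s].
Occurrence 3 (position 8): no conditioning environment matches → elsewhere allophone [s].

[h], [s], [s]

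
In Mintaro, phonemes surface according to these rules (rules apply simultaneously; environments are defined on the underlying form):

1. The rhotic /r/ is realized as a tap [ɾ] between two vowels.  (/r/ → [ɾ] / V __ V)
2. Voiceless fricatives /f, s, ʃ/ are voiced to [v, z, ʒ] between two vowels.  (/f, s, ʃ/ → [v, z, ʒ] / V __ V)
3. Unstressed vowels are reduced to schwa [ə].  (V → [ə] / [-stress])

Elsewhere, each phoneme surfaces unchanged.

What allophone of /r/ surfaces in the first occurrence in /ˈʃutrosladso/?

[r]

/r/ (between /t/ and /o/) fails the environment for rule 1, so it stays [r].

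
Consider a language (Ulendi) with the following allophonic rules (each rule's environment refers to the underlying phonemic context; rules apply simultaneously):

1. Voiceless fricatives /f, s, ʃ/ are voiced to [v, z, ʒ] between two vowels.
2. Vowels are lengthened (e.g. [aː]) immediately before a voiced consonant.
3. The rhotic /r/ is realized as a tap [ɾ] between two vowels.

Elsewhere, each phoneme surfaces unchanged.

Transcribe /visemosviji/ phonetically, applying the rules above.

[vizeːmosviːji]

/v/ (word-initial): no rule targets it → [v].
/i/ (between /v/ and /s/): rule 2 targets it, but not before a voiced consonant → unchanged [i].
/s/ meets the environment for rule 1 (between two vowels) → [z].
/e/ — between /s/ and /m/, before a voiced consonant — surfaces as [eː] (rule 2).
/m/ stays [m].
/o/ (between /m/ and /s/) is in the target of rule 2 but the environment (before a voiced consonant) is not met → [o].
/s/ — between /o/ and /v/; rule 1 does not apply here → [s].
/v/ — not in any rule's target class → [v].
/i/ meets the environment for rule 2 (before a voiced consonant) → [iː].
/j/ (between /i/ and /i/): no rule targets it → [j].
/i/ (word-final) is in the target of rule 2 but the environment (before a voiced consonant) is not met → [i].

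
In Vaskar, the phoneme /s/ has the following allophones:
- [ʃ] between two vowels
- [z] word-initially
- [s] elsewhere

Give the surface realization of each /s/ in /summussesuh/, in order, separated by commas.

[z], [s], [s], [ʃ]

Occurrence 1 (position 1): word-initially → [z].
Occurrence 2 (position 6): no conditioning environment matches → elsewhere allophone [s].
Occurrence 3 (position 7): no conditioning environment matches → elsewhere allophone [s].
Occurrence 4 (position 9): between two vowels → [ʃ].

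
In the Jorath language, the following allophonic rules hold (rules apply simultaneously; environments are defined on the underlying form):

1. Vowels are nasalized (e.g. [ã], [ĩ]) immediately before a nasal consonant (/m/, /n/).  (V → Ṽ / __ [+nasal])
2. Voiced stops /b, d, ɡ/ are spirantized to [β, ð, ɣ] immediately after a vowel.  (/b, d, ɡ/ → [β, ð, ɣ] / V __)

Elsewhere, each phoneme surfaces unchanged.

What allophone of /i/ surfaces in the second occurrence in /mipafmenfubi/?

[i]

/i/ — word-final; rule 1 does not apply here → [i].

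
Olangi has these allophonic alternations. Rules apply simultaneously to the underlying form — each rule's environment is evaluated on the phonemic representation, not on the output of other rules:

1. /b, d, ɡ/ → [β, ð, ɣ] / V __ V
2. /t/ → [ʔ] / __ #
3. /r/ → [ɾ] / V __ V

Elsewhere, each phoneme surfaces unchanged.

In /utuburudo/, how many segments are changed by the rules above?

3

Segments that undergo a rule: /b/ → [β] (rule 1); /r/ → [ɾ] (rule 3); /d/ → [ð] (rule 1).
All other segments surface unchanged.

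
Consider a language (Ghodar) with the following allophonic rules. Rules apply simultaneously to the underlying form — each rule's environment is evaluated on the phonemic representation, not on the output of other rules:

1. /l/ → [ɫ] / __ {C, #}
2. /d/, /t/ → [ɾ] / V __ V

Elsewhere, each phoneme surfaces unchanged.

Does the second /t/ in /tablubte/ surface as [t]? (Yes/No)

Yes

/t/ — between /b/ and /e/; rule 2 does not apply here → [t].
The actual realization is [t], which matches [t].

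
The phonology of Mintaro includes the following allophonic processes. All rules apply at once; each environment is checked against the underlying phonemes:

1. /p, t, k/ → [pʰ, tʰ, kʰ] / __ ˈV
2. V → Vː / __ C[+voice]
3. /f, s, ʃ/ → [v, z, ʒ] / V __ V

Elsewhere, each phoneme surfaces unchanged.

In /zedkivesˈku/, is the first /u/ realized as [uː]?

No

/u/ (word-final): rule 2 targets it, but not before a voiced consonant → unchanged [u].
The actual realization is [u], not [uː].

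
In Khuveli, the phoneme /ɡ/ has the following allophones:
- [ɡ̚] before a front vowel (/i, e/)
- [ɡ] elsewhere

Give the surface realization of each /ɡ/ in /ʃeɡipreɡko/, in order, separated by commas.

Occurrence 1 (position 3): before a front vowel (/i, e/) → [ɡ̚].
Occurrence 2 (position 8): no conditioning environment matches → elsewhere allophone [ɡ].

[ɡ̚], [ɡ]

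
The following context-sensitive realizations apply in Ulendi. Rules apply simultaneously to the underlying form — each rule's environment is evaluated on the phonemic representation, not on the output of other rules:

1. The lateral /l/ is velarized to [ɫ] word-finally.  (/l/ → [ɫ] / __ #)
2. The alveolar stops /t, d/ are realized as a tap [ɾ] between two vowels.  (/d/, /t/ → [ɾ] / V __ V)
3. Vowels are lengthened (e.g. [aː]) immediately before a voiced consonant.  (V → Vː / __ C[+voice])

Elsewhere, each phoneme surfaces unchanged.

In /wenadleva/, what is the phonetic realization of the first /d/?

/d/ (between /a/ and /l/): rule 2 targets it, but not between two vowels → unchanged [d].

[d]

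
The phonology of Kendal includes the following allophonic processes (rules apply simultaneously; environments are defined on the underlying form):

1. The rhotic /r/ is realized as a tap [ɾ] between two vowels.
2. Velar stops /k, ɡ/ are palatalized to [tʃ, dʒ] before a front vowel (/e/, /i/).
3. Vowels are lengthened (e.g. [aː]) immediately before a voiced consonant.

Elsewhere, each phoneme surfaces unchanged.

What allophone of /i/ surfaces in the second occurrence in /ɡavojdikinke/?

/i/ — between /k/ and /n/, before a voiced consonant — surfaces as [iː] (rule 3).

[iː]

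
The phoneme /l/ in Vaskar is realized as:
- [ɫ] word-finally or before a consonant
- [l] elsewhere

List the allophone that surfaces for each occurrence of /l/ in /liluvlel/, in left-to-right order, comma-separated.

Occurrence 1 (position 1): no conditioning environment matches → elsewhere allophone [l].
Occurrence 2 (position 3): no conditioning environment matches → elsewhere allophone [l].
Occurrence 3 (position 6): no conditioning environment matches → elsewhere allophone [l].
Occurrence 4 (position 8): word-finally or before a consonant → [ɫ].

[l], [l], [l], [ɫ]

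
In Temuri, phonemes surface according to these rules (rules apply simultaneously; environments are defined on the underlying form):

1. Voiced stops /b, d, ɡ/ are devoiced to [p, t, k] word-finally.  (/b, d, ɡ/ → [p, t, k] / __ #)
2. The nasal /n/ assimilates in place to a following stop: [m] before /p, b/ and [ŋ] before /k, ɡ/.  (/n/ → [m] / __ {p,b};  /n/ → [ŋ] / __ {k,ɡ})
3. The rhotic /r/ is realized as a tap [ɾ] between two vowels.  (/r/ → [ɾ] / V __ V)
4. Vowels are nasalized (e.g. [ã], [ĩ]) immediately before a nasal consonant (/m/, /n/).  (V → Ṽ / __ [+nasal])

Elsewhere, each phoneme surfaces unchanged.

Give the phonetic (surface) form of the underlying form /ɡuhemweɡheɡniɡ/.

[ɡuhẽmweɡheɡnik]

/ɡ/ (word-initial): rule 1 targets it, but not word-finally → unchanged [ɡ].
/u/ (between /ɡ/ and /h/) fails the environment for rule 4, so it stays [u].
/e/ — between /h/ and /m/, before a nasal consonant — surfaces as [ẽ] (rule 4).
/e/ (between /w/ and /ɡ/): rule 4 targets it, but not before a nasal consonant → unchanged [e].
/ɡ/ (between /e/ and /h/): rule 1 targets it, but not word-finally → unchanged [ɡ].
/e/ (between /h/ and /ɡ/) fails the environment for rule 4, so it stays [e].
/ɡ/ — between /e/ and /n/; rule 1 does not apply here → [ɡ].
/n/ (between /ɡ/ and /i/) is in the target of rule 2 but the environment (before a labial or velar stop) is not met → [n].
/i/ — between /n/ and /ɡ/; rule 4 does not apply here → [i].
/ɡ/ (word-final) occurs word-finally → [k] by rule 1.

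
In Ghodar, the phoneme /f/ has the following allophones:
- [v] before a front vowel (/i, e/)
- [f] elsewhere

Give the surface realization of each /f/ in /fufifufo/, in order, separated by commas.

[f], [v], [f], [f]

Occurrence 1 (position 1): no conditioning environment matches → elsewhere allophone [f].
Occurrence 2 (position 3): before a front vowel (/i, e/) → [v].
Occurrence 3 (position 5): no conditioning environment matches → elsewhere allophone [f].
Occurrence 4 (position 7): no conditioning environment matches → elsewhere allophone [f].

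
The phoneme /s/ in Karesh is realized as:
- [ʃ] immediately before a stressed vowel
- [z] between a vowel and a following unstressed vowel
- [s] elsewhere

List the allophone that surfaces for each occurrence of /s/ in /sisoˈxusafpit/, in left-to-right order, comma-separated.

Occurrence 1 (position 1): no conditioning environment matches → elsewhere allophone [s].
Occurrence 2 (position 3): between a vowel and a following unstressed vowel → [z].
Occurrence 3 (position 7): between a vowel and a following unstressed vowel → [z].

[s], [z], [z]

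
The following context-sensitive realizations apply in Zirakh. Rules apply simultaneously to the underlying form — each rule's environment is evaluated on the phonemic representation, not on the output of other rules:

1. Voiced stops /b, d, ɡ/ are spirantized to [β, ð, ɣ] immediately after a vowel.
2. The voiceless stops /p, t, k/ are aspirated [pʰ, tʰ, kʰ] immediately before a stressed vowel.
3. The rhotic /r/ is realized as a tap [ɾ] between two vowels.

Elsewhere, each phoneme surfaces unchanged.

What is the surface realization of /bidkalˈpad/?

/b/ — word-initial; rule 1 does not apply here → [b].
/d/ (between /i/ and /k/) occurs immediately after a vowel → [ð] by rule 1.
/k/ (between /d/ and /a/) is in the target of rule 2 but the environment (immediately before a stressed vowel) is not met → [k].
Rule 2 applies to /p/ (between /l/ and /a/: immediately before a stressed vowel) → [pʰ].
Rule 1 applies to /d/ (word-final: immediately after a vowel) → [ð].

[biðkalˈpʰað]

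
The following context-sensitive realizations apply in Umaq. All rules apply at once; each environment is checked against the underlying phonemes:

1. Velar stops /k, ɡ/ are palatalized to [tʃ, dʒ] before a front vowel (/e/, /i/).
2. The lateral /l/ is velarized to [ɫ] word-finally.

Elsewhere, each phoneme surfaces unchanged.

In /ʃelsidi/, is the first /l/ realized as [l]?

/l/ — between /e/ and /s/; rule 2 does not apply here → [l].
The actual realization is [l], which matches [l].

Yes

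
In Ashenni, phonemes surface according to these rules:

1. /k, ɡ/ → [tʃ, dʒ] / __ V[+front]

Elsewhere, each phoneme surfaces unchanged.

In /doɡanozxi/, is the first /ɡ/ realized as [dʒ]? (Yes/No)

/ɡ/ (between /o/ and /a/) is in the target of rule 1 but the environment (before a front vowel) is not met → [ɡ].
The actual realization is [ɡ], not [dʒ].

No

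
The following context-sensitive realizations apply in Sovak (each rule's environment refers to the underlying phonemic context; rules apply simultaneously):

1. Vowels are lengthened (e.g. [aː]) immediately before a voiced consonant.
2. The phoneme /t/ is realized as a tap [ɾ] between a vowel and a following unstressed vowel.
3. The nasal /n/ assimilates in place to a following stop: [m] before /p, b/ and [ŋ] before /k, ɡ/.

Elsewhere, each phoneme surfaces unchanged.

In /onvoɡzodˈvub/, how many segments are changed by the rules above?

4

Segments that undergo a rule: /o/ → [oː] (rule 1); /o/ → [oː] (rule 1); /o/ → [oː] (rule 1); /u/ → [uː] (rule 1).
All other segments surface unchanged.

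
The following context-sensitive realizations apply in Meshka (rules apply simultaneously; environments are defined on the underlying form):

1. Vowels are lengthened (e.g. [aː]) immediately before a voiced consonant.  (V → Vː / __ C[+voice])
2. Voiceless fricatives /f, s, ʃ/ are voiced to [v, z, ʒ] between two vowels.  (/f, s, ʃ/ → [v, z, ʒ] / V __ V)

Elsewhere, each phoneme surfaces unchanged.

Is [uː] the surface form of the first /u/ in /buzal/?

Yes

/u/ (between /b/ and /z/): before a voiced consonant, so rule 1 applies → [uː].
The actual realization is [uː], which matches [uː].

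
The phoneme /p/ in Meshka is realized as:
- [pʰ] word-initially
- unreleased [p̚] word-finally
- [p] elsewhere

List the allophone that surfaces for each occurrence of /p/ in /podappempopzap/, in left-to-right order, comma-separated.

[pʰ], [p], [p], [p], [p], [p̚]

Occurrence 1 (position 1): word-initially → [pʰ].
Occurrence 2 (position 5): no conditioning environment matches → elsewhere allophone [p].
Occurrence 3 (position 6): no conditioning environment matches → elsewhere allophone [p].
Occurrence 4 (position 9): no conditioning environment matches → elsewhere allophone [p].
Occurrence 5 (position 11): no conditioning environment matches → elsewhere allophone [p].
Occurrence 6 (position 14): word-finally → [p̚].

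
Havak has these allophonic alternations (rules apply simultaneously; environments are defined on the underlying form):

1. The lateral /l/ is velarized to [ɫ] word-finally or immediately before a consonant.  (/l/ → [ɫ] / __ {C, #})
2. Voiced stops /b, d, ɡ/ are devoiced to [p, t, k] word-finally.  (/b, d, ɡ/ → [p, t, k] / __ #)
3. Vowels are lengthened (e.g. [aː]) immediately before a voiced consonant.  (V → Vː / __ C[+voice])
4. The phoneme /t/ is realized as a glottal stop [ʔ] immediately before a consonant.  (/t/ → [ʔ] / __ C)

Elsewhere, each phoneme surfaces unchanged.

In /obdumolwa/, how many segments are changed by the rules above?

4

Segments that undergo a rule: /o/ → [oː] (rule 3); /u/ → [uː] (rule 3); /o/ → [oː] (rule 3); /l/ → [ɫ] (rule 1).
All other segments surface unchanged.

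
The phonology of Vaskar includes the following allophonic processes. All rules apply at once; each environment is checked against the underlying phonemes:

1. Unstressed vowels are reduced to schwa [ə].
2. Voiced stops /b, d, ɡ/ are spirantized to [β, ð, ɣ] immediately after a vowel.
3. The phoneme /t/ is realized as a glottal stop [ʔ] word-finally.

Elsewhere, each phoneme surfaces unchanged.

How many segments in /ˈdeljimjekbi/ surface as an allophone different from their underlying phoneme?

Segments that undergo a rule: /i/ → [ə] (rule 1); /e/ → [ə] (rule 1); /i/ → [ə] (rule 1).
All other segments surface unchanged.

3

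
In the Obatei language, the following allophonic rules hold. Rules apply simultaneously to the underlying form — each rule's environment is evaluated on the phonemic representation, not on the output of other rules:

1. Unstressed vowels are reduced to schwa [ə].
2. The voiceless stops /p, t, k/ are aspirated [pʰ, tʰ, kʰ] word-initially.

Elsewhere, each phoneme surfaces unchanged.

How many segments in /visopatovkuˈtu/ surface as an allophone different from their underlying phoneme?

Segments that undergo a rule: /i/ → [ə] (rule 1); /o/ → [ə] (rule 1); /a/ → [ə] (rule 1); /o/ → [ə] (rule 1); /u/ → [ə] (rule 1).
All other segments surface unchanged.

5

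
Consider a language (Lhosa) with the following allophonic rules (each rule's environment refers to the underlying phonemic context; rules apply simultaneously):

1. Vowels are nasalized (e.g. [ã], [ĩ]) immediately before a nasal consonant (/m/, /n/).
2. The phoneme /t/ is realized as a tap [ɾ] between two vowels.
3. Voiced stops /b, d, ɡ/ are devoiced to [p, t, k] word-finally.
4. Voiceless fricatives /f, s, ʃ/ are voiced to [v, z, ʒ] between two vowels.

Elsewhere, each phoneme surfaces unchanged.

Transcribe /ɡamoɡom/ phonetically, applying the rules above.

[ɡãmoɡõm]

/ɡ/ (word-initial) is in the target of rule 3 but the environment (word-finally) is not met → [ɡ].
/a/ — between /ɡ/ and /m/, before a nasal consonant — surfaces as [ã] (rule 1).
/m/ stays [m].
/o/ (between /m/ and /ɡ/) is in the target of rule 1 but the environment (before a nasal consonant) is not met → [o].
/ɡ/ (between /o/ and /o/) is in the target of rule 3 but the environment (word-finally) is not met → [ɡ].
/o/ meets the environment for rule 1 (before a nasal consonant) → [õ].
/m/ (word-final): no rule targets it → [m].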